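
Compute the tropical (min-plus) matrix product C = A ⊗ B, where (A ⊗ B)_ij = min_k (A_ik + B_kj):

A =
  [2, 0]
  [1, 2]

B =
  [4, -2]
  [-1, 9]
A ⊗ B =
  [-1, 0]
  [1, -1]

Apply the min-plus product entry-by-entry:
  C[0][0] = min over k of (A[0][0] + B[0][0] = 2 + 4 = 6, A[0][1] + B[1][0] = 0 + -1 = -1) = -1 (attained at k = 1)
  C[0][1] = min over k of (A[0][0] + B[0][1] = 2 + -2 = 0, A[0][1] + B[1][1] = 0 + 9 = 9) = 0 (attained at k = 0)
  C[1][0] = min over k of (A[1][0] + B[0][0] = 1 + 4 = 5, A[1][1] + B[1][0] = 2 + -1 = 1) = 1 (attained at k = 1)
  C[1][1] = min over k of (A[1][0] + B[0][1] = 1 + -2 = -1, A[1][1] + B[1][1] = 2 + 9 = 11) = -1 (attained at k = 0)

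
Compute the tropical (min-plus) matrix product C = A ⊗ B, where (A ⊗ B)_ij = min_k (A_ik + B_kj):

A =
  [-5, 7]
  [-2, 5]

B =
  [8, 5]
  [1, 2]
A ⊗ B =
  [3, 0]
  [6, 3]

Apply the min-plus product entry-by-entry:
  C[0][0] = min over k of (A[0][0] + B[0][0] = -5 + 8 = 3, A[0][1] + B[1][0] = 7 + 1 = 8) = 3 (attained at k = 0)
  C[0][1] = min over k of (A[0][0] + B[0][1] = -5 + 5 = 0, A[0][1] + B[1][1] = 7 + 2 = 9) = 0 (attained at k = 0)
  C[1][0] = min over k of (A[1][0] + B[0][0] = -2 + 8 = 6, A[1][1] + B[1][0] = 5 + 1 = 6) = 6 (attained at k = 0)
  C[1][1] = min over k of (A[1][0] + B[0][1] = -2 + 5 = 3, A[1][1] + B[1][1] = 5 + 2 = 7) = 3 (attained at k = 0)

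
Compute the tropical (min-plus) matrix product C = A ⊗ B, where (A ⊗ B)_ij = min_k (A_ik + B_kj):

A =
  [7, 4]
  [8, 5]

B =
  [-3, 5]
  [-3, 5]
A ⊗ B =
  [1, 9]
  [2, 10]

Apply the min-plus product entry-by-entry:
  C[0][0] = min over k of (A[0][0] + B[0][0] = 7 + -3 = 4, A[0][1] + B[1][0] = 4 + -3 = 1) = 1 (attained at k = 1)
  C[0][1] = min over k of (A[0][0] + B[0][1] = 7 + 5 = 12, A[0][1] + B[1][1] = 4 + 5 = 9) = 9 (attained at k = 1)
  C[1][0] = min over k of (A[1][0] + B[0][0] = 8 + -3 = 5, A[1][1] + B[1][0] = 5 + -3 = 2) = 2 (attained at k = 1)
  C[1][1] = min over k of (A[1][0] + B[0][1] = 8 + 5 = 13, A[1][1] + B[1][1] = 5 + 5 = 10) = 10 (attained at k = 1)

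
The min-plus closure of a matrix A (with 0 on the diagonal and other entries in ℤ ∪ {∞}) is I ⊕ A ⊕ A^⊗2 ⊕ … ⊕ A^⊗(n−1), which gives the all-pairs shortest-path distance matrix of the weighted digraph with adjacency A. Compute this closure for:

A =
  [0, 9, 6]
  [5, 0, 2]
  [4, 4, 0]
Closure =
  [0, 9, 6]
  [5, 0, 2]
  [4, 4, 0]

This is the Floyd-Warshall all-pairs shortest-path computation. For each intermediate vertex k = 0, 1, …, 2, update dist[i][j] ← min(dist[i][j], dist[i][k] + dist[k][j]). The final matrix gives, for each (i, j), the minimum total weight of any directed path from i to j (possibly empty when i = j).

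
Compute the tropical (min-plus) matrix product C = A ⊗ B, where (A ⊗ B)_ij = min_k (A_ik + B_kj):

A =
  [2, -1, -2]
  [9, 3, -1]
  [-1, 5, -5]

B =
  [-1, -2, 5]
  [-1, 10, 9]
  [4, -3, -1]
A ⊗ B =
  [-2, -5, -3]
  [2, -4, -2]
  [-2, -8, -6]

Apply the min-plus product entry-by-entry:
  C[0][0] = min over k of (A[0][0] + B[0][0] = 2 + -1 = 1, A[0][1] + B[1][0] = -1 + -1 = -2, A[0][2] + B[2][0] = -2 + 4 = 2) = -2 (attained at k = 1)
  C[0][1] = min over k of (A[0][0] + B[0][1] = 2 + -2 = 0, A[0][1] + B[1][1] = -1 + 10 = 9, A[0][2] + B[2][1] = -2 + -3 = -5) = -5 (attained at k = 2)
  C[0][2] = min over k of (A[0][0] + B[0][2] = 2 + 5 = 7, A[0][1] + B[1][2] = -1 + 9 = 8, A[0][2] + B[2][2] = -2 + -1 = -3) = -3 (attained at k = 2)
  C[1][0] = min over k of (A[1][0] + B[0][0] = 9 + -1 = 8, A[1][1] + B[1][0] = 3 + -1 = 2, A[1][2] + B[2][0] = -1 + 4 = 3) = 2 (attained at k = 1)
  C[1][1] = min over k of (A[1][0] + B[0][1] = 9 + -2 = 7, A[1][1] + B[1][1] = 3 + 10 = 13, A[1][2] + B[2][1] = -1 + -3 = -4) = -4 (attained at k = 2)
  C[1][2] = min over k of (A[1][0] + B[0][2] = 9 + 5 = 14, A[1][1] + B[1][2] = 3 + 9 = 12, A[1][2] + B[2][2] = -1 + -1 = -2) = -2 (attained at k = 2)
  C[2][0] = min over k of (A[2][0] + B[0][0] = -1 + -1 = -2, A[2][1] + B[1][0] = 5 + -1 = 4, A[2][2] + B[2][0] = -5 + 4 = -1) = -2 (attained at k = 0)
  C[2][1] = min over k of (A[2][0] + B[0][1] = -1 + -2 = -3, A[2][1] + B[1][1] = 5 + 10 = 15, A[2][2] + B[2][1] = -5 + -3 = -8) = -8 (attained at k = 2)
  C[2][2] = min over k of (A[2][0] + B[0][2] = -1 + 5 = 4, A[2][1] + B[1][2] = 5 + 9 = 14, A[2][2] + B[2][2] = -5 + -1 = -6) = -6 (attained at k = 2)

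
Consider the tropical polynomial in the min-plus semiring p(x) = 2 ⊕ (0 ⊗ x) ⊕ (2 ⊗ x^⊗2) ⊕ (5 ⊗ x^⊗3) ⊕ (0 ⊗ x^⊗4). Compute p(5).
p(5) = 2

A tropical monomial a ⊗ x^⊗i evaluates to a + i · x. Evaluating each term at x = 5:
  Term 0 contributes 2 + 0 · 5 = 2
  Term 1 contributes 0 + 1 · 5 = 5
  Term 2 contributes 2 + 2 · 5 = 12
  Term 3 contributes 5 + 3 · 5 = 20
  Term 4 contributes 0 + 4 · 5 = 20
p(5) = ⊕ of these = min[2, 5, 12, 20, 20] = 2.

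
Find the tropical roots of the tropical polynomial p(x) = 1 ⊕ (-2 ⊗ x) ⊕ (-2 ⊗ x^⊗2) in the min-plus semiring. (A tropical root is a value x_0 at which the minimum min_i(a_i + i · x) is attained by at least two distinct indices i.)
Roots: {0, 3}

Each tropical root is a break point of the lower envelope of the lines y = a_i + i · x (there are 3 lines, with slopes 0, 1, ..., 2). Only the lines that attain the minimum somewhere contribute to roots; other lines are dominated. Here the surviving (envelope) indices are i = 2, i = 1, i = 0.
Intersections between consecutive envelope lines give the roots: for adjacent envelope indices i < j the intersection is x = (a_i − a_j) / (j − i). Reading off the sorted break points: {0, 3}.
Verification: at each break x_0, at least two indices attain the minimum of min_i(a_i + i · x_0).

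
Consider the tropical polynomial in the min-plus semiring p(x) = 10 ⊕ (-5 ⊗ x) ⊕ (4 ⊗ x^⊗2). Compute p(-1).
p(-1) = -6

A tropical monomial a ⊗ x^⊗i evaluates to a + i · x. Evaluating each term at x = -1:
  Term 0 contributes 10 + 0 · -1 = 10
  Term 1 contributes -5 + 1 · -1 = -6
  Term 2 contributes 4 + 2 · -1 = 2
p(-1) = ⊕ of these = min[10, -6, 2] = -6.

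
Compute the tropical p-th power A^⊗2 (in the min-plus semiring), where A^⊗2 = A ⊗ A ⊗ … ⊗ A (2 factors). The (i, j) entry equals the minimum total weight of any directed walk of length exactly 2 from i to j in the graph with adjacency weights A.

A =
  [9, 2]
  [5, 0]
A^⊗2 =
  [7, 2]
  [5, 0]

Each entry (A^⊗2)_ij equals the minimum over all length-2 walks i = v_0 → v_1 → … → v_2 = j of Σ_t A[v_t][v_{t+1}]. For example, for (i, j) = (0, 1) we minimise over 2 possible intermediate vertex sequences; the minimum is 2, attained along the walk 0 → 1 → 1.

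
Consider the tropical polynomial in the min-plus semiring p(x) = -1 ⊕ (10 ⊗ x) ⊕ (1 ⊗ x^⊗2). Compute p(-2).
p(-2) = -3

A tropical monomial a ⊗ x^⊗i evaluates to a + i · x. Evaluating each term at x = -2:
  Term 0 contributes -1 + 0 · -2 = -1
  Term 1 contributes 10 + 1 · -2 = 8
  Term 2 contributes 1 + 2 · -2 = -3
p(-2) = ⊕ of these = min[-1, 8, -3] = -3.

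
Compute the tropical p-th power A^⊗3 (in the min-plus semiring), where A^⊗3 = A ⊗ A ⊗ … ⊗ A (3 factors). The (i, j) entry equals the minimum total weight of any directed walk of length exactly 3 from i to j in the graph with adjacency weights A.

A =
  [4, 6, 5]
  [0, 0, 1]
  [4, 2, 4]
A^⊗3 =
  [6, 6, 7]
  [0, 0, 1]
  [2, 2, 3]

Each entry (A^⊗3)_ij equals the minimum over all length-3 walks i = v_0 → v_1 → … → v_3 = j of Σ_t A[v_t][v_{t+1}]. For example, for (i, j) = (0, 2) we minimise over 9 possible intermediate vertex sequences; the minimum is 7, attained along the walk 0 → 1 → 1 → 2.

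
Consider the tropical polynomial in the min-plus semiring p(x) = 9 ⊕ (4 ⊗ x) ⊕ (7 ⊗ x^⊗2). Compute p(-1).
p(-1) = 3

A tropical monomial a ⊗ x^⊗i evaluates to a + i · x. Evaluating each term at x = -1:
  Term 0 contributes 9 + 0 · -1 = 9
  Term 1 contributes 4 + 1 · -1 = 3
  Term 2 contributes 7 + 2 · -1 = 5
p(-1) = ⊕ of these = min[9, 3, 5] = 3.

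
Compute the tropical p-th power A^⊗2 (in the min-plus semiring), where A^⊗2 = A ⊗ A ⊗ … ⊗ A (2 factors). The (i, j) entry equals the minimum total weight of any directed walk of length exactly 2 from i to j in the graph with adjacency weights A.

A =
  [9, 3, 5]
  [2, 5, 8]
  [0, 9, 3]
A^⊗2 =
  [5, 8, 8]
  [7, 5, 7]
  [3, 3, 5]

Each entry (A^⊗2)_ij equals the minimum over all length-2 walks i = v_0 → v_1 → … → v_2 = j of Σ_t A[v_t][v_{t+1}]. For example, for (i, j) = (0, 2) we minimise over 3 possible intermediate vertex sequences; the minimum is 8, attained along the walk 0 → 2 → 2.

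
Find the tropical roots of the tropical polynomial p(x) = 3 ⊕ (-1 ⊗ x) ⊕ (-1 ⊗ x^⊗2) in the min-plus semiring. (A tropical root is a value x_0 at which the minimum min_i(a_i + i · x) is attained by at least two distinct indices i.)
Roots: {0, 4}

Each tropical root is a break point of the lower envelope of the lines y = a_i + i · x (there are 3 lines, with slopes 0, 1, ..., 2). Only the lines that attain the minimum somewhere contribute to roots; other lines are dominated. Here the surviving (envelope) indices are i = 2, i = 1, i = 0.
Intersections between consecutive envelope lines give the roots: for adjacent envelope indices i < j the intersection is x = (a_i − a_j) / (j − i). Reading off the sorted break points: {0, 4}.
Verification: at each break x_0, at least two indices attain the minimum of min_i(a_i + i · x_0).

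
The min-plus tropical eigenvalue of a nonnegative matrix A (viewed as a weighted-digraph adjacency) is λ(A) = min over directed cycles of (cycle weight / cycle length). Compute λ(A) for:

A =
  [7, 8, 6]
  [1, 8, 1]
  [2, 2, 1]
λ(A) = 1

Enumerate directed cycles and compute their means (weight / length). Sample:
  cycle 0 → 0: weight = 7, length = 1, mean = 7/1 ≈ 7.000
  cycle 1 → 1: weight = 8, length = 1, mean = 8/1 ≈ 8.000
  cycle 2 → 2: weight = 1, length = 1, mean = 1/1 ≈ 1.000
  cycle 0 → 1 → 0: weight = 9, length = 2, mean = 9/2 ≈ 4.500
  cycle 0 → 2 → 0: weight = 8, length = 2, mean = 8/2 ≈ 4.000
  cycle 1 → 0 → 1: weight = 9, length = 2, mean = 9/2 ≈ 4.500
Minimum mean = 1.000, attained e.g. along the cycle 2 → 2 with weight 1 and length 1. So λ(A) = 1/1 = 1.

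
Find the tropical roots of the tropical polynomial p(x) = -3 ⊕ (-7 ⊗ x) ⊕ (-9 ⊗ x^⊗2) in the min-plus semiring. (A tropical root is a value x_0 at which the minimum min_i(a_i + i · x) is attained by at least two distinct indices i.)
Roots: {2, 4}

Each tropical root is a break point of the lower envelope of the lines y = a_i + i · x (there are 3 lines, with slopes 0, 1, ..., 2). Only the lines that attain the minimum somewhere contribute to roots; other lines are dominated. Here the surviving (envelope) indices are i = 2, i = 1, i = 0.
Intersections between consecutive envelope lines give the roots: for adjacent envelope indices i < j the intersection is x = (a_i − a_j) / (j − i). Reading off the sorted break points: {2, 4}.
Verification: at each break x_0, at least two indices attain the minimum of min_i(a_i + i · x_0).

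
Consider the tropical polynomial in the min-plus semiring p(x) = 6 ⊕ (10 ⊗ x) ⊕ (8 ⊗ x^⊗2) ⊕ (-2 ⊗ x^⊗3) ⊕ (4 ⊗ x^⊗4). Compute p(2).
p(2) = 4

A tropical monomial a ⊗ x^⊗i evaluates to a + i · x. Evaluating each term at x = 2:
  Term 0 contributes 6 + 0 · 2 = 6
  Term 1 contributes 10 + 1 · 2 = 12
  Term 2 contributes 8 + 2 · 2 = 12
  Term 3 contributes -2 + 3 · 2 = 4
  Term 4 contributes 4 + 4 · 2 = 12
p(2) = ⊕ of these = min[6, 12, 12, 4, 12] = 4.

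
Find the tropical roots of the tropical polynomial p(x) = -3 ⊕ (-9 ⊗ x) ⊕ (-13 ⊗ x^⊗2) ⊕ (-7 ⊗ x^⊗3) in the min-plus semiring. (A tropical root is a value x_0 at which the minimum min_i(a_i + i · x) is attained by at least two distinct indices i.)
Roots: {-6, 4, 6}

Each tropical root is a break point of the lower envelope of the lines y = a_i + i · x (there are 4 lines, with slopes 0, 1, ..., 3). Only the lines that attain the minimum somewhere contribute to roots; other lines are dominated. Here the surviving (envelope) indices are i = 3, i = 2, i = 1, i = 0.
Intersections between consecutive envelope lines give the roots: for adjacent envelope indices i < j the intersection is x = (a_i − a_j) / (j − i). Reading off the sorted break points: {-6, 4, 6}.
Verification: at each break x_0, at least two indices attain the minimum of min_i(a_i + i · x_0).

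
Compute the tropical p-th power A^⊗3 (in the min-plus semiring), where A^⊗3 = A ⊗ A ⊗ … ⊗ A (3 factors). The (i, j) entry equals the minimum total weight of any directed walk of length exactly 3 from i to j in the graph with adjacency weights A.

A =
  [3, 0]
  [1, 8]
A^⊗3 =
  [4, 1]
  [2, 4]

Each entry (A^⊗3)_ij equals the minimum over all length-3 walks i = v_0 → v_1 → … → v_3 = j of Σ_t A[v_t][v_{t+1}]. For example, for (i, j) = (0, 1) we minimise over 4 possible intermediate vertex sequences; the minimum is 1, attained along the walk 0 → 1 → 0 → 1.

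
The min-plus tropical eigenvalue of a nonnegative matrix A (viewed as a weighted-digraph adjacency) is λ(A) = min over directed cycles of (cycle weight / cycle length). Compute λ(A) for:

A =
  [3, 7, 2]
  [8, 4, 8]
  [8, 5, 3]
λ(A) = 3

Enumerate directed cycles and compute their means (weight / length). Sample:
  cycle 0 → 0: weight = 3, length = 1, mean = 3/1 ≈ 3.000
  cycle 1 → 1: weight = 4, length = 1, mean = 4/1 ≈ 4.000
  cycle 2 → 2: weight = 3, length = 1, mean = 3/1 ≈ 3.000
  cycle 0 → 1 → 0: weight = 15, length = 2, mean = 15/2 ≈ 7.500
  cycle 0 → 2 → 0: weight = 10, length = 2, mean = 10/2 ≈ 5.000
  cycle 1 → 0 → 1: weight = 15, length = 2, mean = 15/2 ≈ 7.500
Minimum mean = 3.000, attained e.g. along the cycle 0 → 0 with weight 3 and length 1. So λ(A) = 3/1 = 3.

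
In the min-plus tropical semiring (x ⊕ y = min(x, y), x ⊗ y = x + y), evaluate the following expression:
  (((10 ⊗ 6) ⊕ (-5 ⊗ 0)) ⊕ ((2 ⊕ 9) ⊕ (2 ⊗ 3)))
(((10 ⊗ 6) ⊕ (-5 ⊗ 0)) ⊕ ((2 ⊕ 9) ⊕ (2 ⊗ 3))) = -5

Expand innermost to outermost. Recall ⊕ takes the minimum of its arguments and ⊗ takes their sum. Working out the expression (((10 ⊗ 6) ⊕ (-5 ⊗ 0)) ⊕ ((2 ⊕ 9) ⊕ (2 ⊗ 3))) gives -5.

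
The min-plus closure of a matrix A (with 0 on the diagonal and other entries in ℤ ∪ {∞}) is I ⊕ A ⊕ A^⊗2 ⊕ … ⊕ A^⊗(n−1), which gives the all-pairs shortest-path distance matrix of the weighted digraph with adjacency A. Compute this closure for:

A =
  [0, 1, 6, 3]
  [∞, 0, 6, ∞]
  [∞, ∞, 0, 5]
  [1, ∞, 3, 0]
Closure =
  [0, 1, 6, 3]
  [12, 0, 6, 11]
  [6, 7, 0, 5]
  [1, 2, 3, 0]

This is the Floyd-Warshall all-pairs shortest-path computation. For each intermediate vertex k = 0, 1, …, 3, update dist[i][j] ← min(dist[i][j], dist[i][k] + dist[k][j]). The final matrix gives, for each (i, j), the minimum total weight of any directed path from i to j (possibly empty when i = j).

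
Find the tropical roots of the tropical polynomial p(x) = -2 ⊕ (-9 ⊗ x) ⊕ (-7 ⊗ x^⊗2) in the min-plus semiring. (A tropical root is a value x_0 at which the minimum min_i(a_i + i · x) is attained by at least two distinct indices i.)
Roots: {-2, 7}

Each tropical root is a break point of the lower envelope of the lines y = a_i + i · x (there are 3 lines, with slopes 0, 1, ..., 2). Only the lines that attain the minimum somewhere contribute to roots; other lines are dominated. Here the surviving (envelope) indices are i = 2, i = 1, i = 0.
Intersections between consecutive envelope lines give the roots: for adjacent envelope indices i < j the intersection is x = (a_i − a_j) / (j − i). Reading off the sorted break points: {-2, 7}.
Verification: at each break x_0, at least two indices attain the minimum of min_i(a_i + i · x_0).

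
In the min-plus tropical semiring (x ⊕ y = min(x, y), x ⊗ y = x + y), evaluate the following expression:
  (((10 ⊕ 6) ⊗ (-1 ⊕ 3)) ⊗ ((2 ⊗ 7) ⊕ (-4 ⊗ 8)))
(((10 ⊕ 6) ⊗ (-1 ⊕ 3)) ⊗ ((2 ⊗ 7) ⊕ (-4 ⊗ 8))) = 9

Expand innermost to outermost. Recall ⊕ takes the minimum of its arguments and ⊗ takes their sum. Working out the expression (((10 ⊕ 6) ⊗ (-1 ⊕ 3)) ⊗ ((2 ⊗ 7) ⊕ (-4 ⊗ 8))) gives 9.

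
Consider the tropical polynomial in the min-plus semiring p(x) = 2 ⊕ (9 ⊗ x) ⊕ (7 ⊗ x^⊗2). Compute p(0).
p(0) = 2

A tropical monomial a ⊗ x^⊗i evaluates to a + i · x. Evaluating each term at x = 0:
  Term 0 contributes 2 + 0 · 0 = 2
  Term 1 contributes 9 + 1 · 0 = 9
  Term 2 contributes 7 + 2 · 0 = 7
p(0) = ⊕ of these = min[2, 9, 7] = 2.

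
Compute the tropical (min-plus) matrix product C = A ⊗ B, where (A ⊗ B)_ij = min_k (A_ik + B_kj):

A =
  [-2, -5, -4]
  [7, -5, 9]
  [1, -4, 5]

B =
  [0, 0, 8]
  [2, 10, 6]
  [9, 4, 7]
A ⊗ B =
  [-3, -2, 1]
  [-3, 5, 1]
  [-2, 1, 2]

Apply the min-plus product entry-by-entry:
  C[0][0] = min over k of (A[0][0] + B[0][0] = -2 + 0 = -2, A[0][1] + B[1][0] = -5 + 2 = -3, A[0][2] + B[2][0] = -4 + 9 = 5) = -3 (attained at k = 1)
  C[0][1] = min over k of (A[0][0] + B[0][1] = -2 + 0 = -2, A[0][1] + B[1][1] = -5 + 10 = 5, A[0][2] + B[2][1] = -4 + 4 = 0) = -2 (attained at k = 0)
  C[0][2] = min over k of (A[0][0] + B[0][2] = -2 + 8 = 6, A[0][1] + B[1][2] = -5 + 6 = 1, A[0][2] + B[2][2] = -4 + 7 = 3) = 1 (attained at k = 1)
  C[1][0] = min over k of (A[1][0] + B[0][0] = 7 + 0 = 7, A[1][1] + B[1][0] = -5 + 2 = -3, A[1][2] + B[2][0] = 9 + 9 = 18) = -3 (attained at k = 1)
  C[1][1] = min over k of (A[1][0] + B[0][1] = 7 + 0 = 7, A[1][1] + B[1][1] = -5 + 10 = 5, A[1][2] + B[2][1] = 9 + 4 = 13) = 5 (attained at k = 1)
  C[1][2] = min over k of (A[1][0] + B[0][2] = 7 + 8 = 15, A[1][1] + B[1][2] = -5 + 6 = 1, A[1][2] + B[2][2] = 9 + 7 = 16) = 1 (attained at k = 1)
  C[2][0] = min over k of (A[2][0] + B[0][0] = 1 + 0 = 1, A[2][1] + B[1][0] = -4 + 2 = -2, A[2][2] + B[2][0] = 5 + 9 = 14) = -2 (attained at k = 1)
  C[2][1] = min over k of (A[2][0] + B[0][1] = 1 + 0 = 1, A[2][1] + B[1][1] = -4 + 10 = 6, A[2][2] + B[2][1] = 5 + 4 = 9) = 1 (attained at k = 0)
  C[2][2] = min over k of (A[2][0] + B[0][2] = 1 + 8 = 9, A[2][1] + B[1][2] = -4 + 6 = 2, A[2][2] + B[2][2] = 5 + 7 = 12) = 2 (attained at k = 1)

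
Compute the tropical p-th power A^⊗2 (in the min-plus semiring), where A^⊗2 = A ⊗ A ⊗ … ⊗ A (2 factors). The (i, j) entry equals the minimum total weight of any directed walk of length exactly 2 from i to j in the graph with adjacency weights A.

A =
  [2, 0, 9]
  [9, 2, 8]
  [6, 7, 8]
A^⊗2 =
  [4, 2, 8]
  [11, 4, 10]
  [8, 6, 15]

Each entry (A^⊗2)_ij equals the minimum over all length-2 walks i = v_0 → v_1 → … → v_2 = j of Σ_t A[v_t][v_{t+1}]. For example, for (i, j) = (0, 2) we minimise over 3 possible intermediate vertex sequences; the minimum is 8, attained along the walk 0 → 1 → 2.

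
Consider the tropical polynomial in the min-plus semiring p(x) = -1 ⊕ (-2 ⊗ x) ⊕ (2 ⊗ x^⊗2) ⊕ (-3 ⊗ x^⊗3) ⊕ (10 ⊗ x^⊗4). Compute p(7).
p(7) = -1

A tropical monomial a ⊗ x^⊗i evaluates to a + i · x. Evaluating each term at x = 7:
  Term 0 contributes -1 + 0 · 7 = -1
  Term 1 contributes -2 + 1 · 7 = 5
  Term 2 contributes 2 + 2 · 7 = 16
  Term 3 contributes -3 + 3 · 7 = 18
  Term 4 contributes 10 + 4 · 7 = 38
p(7) = ⊕ of these = min[-1, 5, 16, 18, 38] = -1.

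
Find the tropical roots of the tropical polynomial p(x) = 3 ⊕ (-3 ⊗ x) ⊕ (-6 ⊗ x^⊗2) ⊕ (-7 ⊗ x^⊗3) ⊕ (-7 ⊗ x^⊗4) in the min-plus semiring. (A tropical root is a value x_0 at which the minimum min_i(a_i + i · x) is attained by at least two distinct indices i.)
Roots: {0, 1, 3, 6}

Each tropical root is a break point of the lower envelope of the lines y = a_i + i · x (there are 5 lines, with slopes 0, 1, ..., 4). Only the lines that attain the minimum somewhere contribute to roots; other lines are dominated. Here the surviving (envelope) indices are i = 4, i = 3, i = 2, i = 1, i = 0.
Intersections between consecutive envelope lines give the roots: for adjacent envelope indices i < j the intersection is x = (a_i − a_j) / (j − i). Reading off the sorted break points: {0, 1, 3, 6}.
Verification: at each break x_0, at least two indices attain the minimum of min_i(a_i + i · x_0).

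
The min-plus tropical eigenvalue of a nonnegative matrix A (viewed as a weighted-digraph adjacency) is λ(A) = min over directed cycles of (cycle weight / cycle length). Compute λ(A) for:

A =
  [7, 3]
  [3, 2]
λ(A) = 2

Enumerate directed cycles and compute their means (weight / length). Sample:
  cycle 0 → 0: weight = 7, length = 1, mean = 7/1 ≈ 7.000
  cycle 1 → 1: weight = 2, length = 1, mean = 2/1 ≈ 2.000
  cycle 0 → 1 → 0: weight = 6, length = 2, mean = 6/2 ≈ 3.000
  cycle 1 → 0 → 1: weight = 6, length = 2, mean = 6/2 ≈ 3.000
Minimum mean = 2.000, attained e.g. along the cycle 1 → 1 with weight 2 and length 1. So λ(A) = 2/1 = 2.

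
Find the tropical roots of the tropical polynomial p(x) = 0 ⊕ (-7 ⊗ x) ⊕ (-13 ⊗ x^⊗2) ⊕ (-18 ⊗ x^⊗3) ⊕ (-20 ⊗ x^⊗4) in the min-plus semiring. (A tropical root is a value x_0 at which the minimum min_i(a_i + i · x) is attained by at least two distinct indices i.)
Roots: {2, 5, 6, 7}

Each tropical root is a break point of the lower envelope of the lines y = a_i + i · x (there are 5 lines, with slopes 0, 1, ..., 4). Only the lines that attain the minimum somewhere contribute to roots; other lines are dominated. Here the surviving (envelope) indices are i = 4, i = 3, i = 2, i = 1, i = 0.
Intersections between consecutive envelope lines give the roots: for adjacent envelope indices i < j the intersection is x = (a_i − a_j) / (j − i). Reading off the sorted break points: {2, 5, 6, 7}.
Verification: at each break x_0, at least two indices attain the minimum of min_i(a_i + i · x_0).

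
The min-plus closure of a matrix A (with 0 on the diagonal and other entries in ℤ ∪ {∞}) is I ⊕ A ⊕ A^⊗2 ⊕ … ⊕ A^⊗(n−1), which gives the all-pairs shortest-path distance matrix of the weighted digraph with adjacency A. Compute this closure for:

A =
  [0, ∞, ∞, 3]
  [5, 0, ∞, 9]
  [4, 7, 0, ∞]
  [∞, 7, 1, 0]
Closure =
  [0, 10, 4, 3]
  [5, 0, 9, 8]
  [4, 7, 0, 7]
  [5, 7, 1, 0]

This is the Floyd-Warshall all-pairs shortest-path computation. For each intermediate vertex k = 0, 1, …, 3, update dist[i][j] ← min(dist[i][j], dist[i][k] + dist[k][j]). The final matrix gives, for each (i, j), the minimum total weight of any directed path from i to j (possibly empty when i = j).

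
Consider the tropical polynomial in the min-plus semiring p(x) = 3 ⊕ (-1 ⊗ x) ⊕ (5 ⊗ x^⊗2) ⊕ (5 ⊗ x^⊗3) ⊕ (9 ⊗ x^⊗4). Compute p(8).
p(8) = 3

A tropical monomial a ⊗ x^⊗i evaluates to a + i · x. Evaluating each term at x = 8:
  Term 0 contributes 3 + 0 · 8 = 3
  Term 1 contributes -1 + 1 · 8 = 7
  Term 2 contributes 5 + 2 · 8 = 21
  Term 3 contributes 5 + 3 · 8 = 29
  Term 4 contributes 9 + 4 · 8 = 41
p(8) = ⊕ of these = min[3, 7, 21, 29, 41] = 3.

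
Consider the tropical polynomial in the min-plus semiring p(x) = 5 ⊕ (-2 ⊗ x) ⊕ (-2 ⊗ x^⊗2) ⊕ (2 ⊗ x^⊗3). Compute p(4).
p(4) = 2

A tropical monomial a ⊗ x^⊗i evaluates to a + i · x. Evaluating each term at x = 4:
  Term 0 contributes 5 + 0 · 4 = 5
  Term 1 contributes -2 + 1 · 4 = 2
  Term 2 contributes -2 + 2 · 4 = 6
  Term 3 contributes 2 + 3 · 4 = 14
p(4) = ⊕ of these = min[5, 2, 6, 14] = 2.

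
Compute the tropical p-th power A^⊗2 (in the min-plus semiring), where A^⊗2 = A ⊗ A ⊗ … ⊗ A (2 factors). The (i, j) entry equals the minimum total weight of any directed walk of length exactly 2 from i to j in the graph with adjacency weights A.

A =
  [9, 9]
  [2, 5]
A^⊗2 =
  [11, 14]
  [7, 10]

Each entry (A^⊗2)_ij equals the minimum over all length-2 walks i = v_0 → v_1 → … → v_2 = j of Σ_t A[v_t][v_{t+1}]. For example, for (i, j) = (0, 1) we minimise over 2 possible intermediate vertex sequences; the minimum is 14, attained along the walk 0 → 1 → 1.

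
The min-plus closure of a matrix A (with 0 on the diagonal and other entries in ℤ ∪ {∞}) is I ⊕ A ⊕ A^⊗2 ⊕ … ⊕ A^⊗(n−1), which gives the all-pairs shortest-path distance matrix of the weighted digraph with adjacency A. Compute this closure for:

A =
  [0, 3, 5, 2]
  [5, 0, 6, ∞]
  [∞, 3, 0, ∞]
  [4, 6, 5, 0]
Closure =
  [0, 3, 5, 2]
  [5, 0, 6, 7]
  [8, 3, 0, 10]
  [4, 6, 5, 0]

This is the Floyd-Warshall all-pairs shortest-path computation. For each intermediate vertex k = 0, 1, …, 3, update dist[i][j] ← min(dist[i][j], dist[i][k] + dist[k][j]). The final matrix gives, for each (i, j), the minimum total weight of any directed path from i to j (possibly empty when i = j).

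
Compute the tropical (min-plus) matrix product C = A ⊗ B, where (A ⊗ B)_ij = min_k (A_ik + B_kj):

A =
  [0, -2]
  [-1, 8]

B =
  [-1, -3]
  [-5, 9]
A ⊗ B =
  [-7, -3]
  [-2, -4]

Apply the min-plus product entry-by-entry:
  C[0][0] = min over k of (A[0][0] + B[0][0] = 0 + -1 = -1, A[0][1] + B[1][0] = -2 + -5 = -7) = -7 (attained at k = 1)
  C[0][1] = min over k of (A[0][0] + B[0][1] = 0 + -3 = -3, A[0][1] + B[1][1] = -2 + 9 = 7) = -3 (attained at k = 0)
  C[1][0] = min over k of (A[1][0] + B[0][0] = -1 + -1 = -2, A[1][1] + B[1][0] = 8 + -5 = 3) = -2 (attained at k = 0)
  C[1][1] = min over k of (A[1][0] + B[0][1] = -1 + -3 = -4, A[1][1] + B[1][1] = 8 + 9 = 17) = -4 (attained at k = 0)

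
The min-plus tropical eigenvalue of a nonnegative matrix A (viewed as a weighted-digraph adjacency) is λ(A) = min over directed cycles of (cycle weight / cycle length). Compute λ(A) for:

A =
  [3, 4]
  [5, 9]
λ(A) = 3

Enumerate directed cycles and compute their means (weight / length). Sample:
  cycle 0 → 0: weight = 3, length = 1, mean = 3/1 ≈ 3.000
  cycle 1 → 1: weight = 9, length = 1, mean = 9/1 ≈ 9.000
  cycle 0 → 1 → 0: weight = 9, length = 2, mean = 9/2 ≈ 4.500
  cycle 1 → 0 → 1: weight = 9, length = 2, mean = 9/2 ≈ 4.500
Minimum mean = 3.000, attained e.g. along the cycle 0 → 0 with weight 3 and length 1. So λ(A) = 3/1 = 3.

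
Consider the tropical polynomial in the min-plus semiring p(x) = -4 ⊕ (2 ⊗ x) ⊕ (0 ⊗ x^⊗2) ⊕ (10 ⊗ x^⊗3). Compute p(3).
p(3) = -4

A tropical monomial a ⊗ x^⊗i evaluates to a + i · x. Evaluating each term at x = 3:
  Term 0 contributes -4 + 0 · 3 = -4
  Term 1 contributes 2 + 1 · 3 = 5
  Term 2 contributes 0 + 2 · 3 = 6
  Term 3 contributes 10 + 3 · 3 = 19
p(3) = ⊕ of these = min[-4, 5, 6, 19] = -4.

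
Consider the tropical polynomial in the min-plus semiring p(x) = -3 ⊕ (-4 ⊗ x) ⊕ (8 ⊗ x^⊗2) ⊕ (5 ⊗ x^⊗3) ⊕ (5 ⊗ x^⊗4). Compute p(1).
p(1) = -3

A tropical monomial a ⊗ x^⊗i evaluates to a + i · x. Evaluating each term at x = 1:
  Term 0 contributes -3 + 0 · 1 = -3
  Term 1 contributes -4 + 1 · 1 = -3
  Term 2 contributes 8 + 2 · 1 = 10
  Term 3 contributes 5 + 3 · 1 = 8
  Term 4 contributes 5 + 4 · 1 = 9
p(1) = ⊕ of these = min[-3, -3, 10, 8, 9] = -3.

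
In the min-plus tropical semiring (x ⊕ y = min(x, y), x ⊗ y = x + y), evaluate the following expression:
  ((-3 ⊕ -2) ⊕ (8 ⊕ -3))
((-3 ⊕ -2) ⊕ (8 ⊕ -3)) = -3

Expand innermost to outermost. Recall ⊕ takes the minimum of its arguments and ⊗ takes their sum. Working out the expression ((-3 ⊕ -2) ⊕ (8 ⊕ -3)) gives -3.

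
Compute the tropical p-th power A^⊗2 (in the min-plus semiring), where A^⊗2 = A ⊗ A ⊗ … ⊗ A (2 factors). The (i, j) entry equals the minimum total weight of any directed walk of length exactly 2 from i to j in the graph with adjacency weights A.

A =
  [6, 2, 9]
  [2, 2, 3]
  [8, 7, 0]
A^⊗2 =
  [4, 4, 5]
  [4, 4, 3]
  [8, 7, 0]

Each entry (A^⊗2)_ij equals the minimum over all length-2 walks i = v_0 → v_1 → … → v_2 = j of Σ_t A[v_t][v_{t+1}]. For example, for (i, j) = (0, 2) we minimise over 3 possible intermediate vertex sequences; the minimum is 5, attained along the walk 0 → 1 → 2.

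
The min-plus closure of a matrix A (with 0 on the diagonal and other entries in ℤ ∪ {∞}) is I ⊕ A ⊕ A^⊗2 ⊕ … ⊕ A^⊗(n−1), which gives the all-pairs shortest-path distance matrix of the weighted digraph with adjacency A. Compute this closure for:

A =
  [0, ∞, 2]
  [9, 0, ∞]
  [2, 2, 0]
Closure =
  [0, 4, 2]
  [9, 0, 11]
  [2, 2, 0]

This is the Floyd-Warshall all-pairs shortest-path computation. For each intermediate vertex k = 0, 1, …, 2, update dist[i][j] ← min(dist[i][j], dist[i][k] + dist[k][j]). The final matrix gives, for each (i, j), the minimum total weight of any directed path from i to j (possibly empty when i = j).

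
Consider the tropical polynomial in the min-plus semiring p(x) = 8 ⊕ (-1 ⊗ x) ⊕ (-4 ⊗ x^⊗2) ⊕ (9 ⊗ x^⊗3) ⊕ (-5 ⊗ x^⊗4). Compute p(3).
p(3) = 2

A tropical monomial a ⊗ x^⊗i evaluates to a + i · x. Evaluating each term at x = 3:
  Term 0 contributes 8 + 0 · 3 = 8
  Term 1 contributes -1 + 1 · 3 = 2
  Term 2 contributes -4 + 2 · 3 = 2
  Term 3 contributes 9 + 3 · 3 = 18
  Term 4 contributes -5 + 4 · 3 = 7
p(3) = ⊕ of these = min[8, 2, 2, 18, 7] = 2.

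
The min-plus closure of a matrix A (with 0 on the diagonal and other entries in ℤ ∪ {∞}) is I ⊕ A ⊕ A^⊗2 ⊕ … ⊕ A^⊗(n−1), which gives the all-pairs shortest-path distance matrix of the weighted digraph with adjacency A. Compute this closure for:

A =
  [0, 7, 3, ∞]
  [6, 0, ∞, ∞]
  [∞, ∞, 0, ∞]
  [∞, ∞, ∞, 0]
Closure =
  [0, 7, 3, ∞]
  [6, 0, 9, ∞]
  [∞, ∞, 0, ∞]
  [∞, ∞, ∞, 0]

This is the Floyd-Warshall all-pairs shortest-path computation. For each intermediate vertex k = 0, 1, …, 3, update dist[i][j] ← min(dist[i][j], dist[i][k] + dist[k][j]). The final matrix gives, for each (i, j), the minimum total weight of any directed path from i to j (possibly empty when i = j).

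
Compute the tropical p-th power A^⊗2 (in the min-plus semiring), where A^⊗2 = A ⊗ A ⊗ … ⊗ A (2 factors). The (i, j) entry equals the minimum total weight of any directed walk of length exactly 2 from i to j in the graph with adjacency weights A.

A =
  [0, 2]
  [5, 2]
A^⊗2 =
  [0, 2]
  [5, 4]

Each entry (A^⊗2)_ij equals the minimum over all length-2 walks i = v_0 → v_1 → … → v_2 = j of Σ_t A[v_t][v_{t+1}]. For example, for (i, j) = (0, 1) we minimise over 2 possible intermediate vertex sequences; the minimum is 2, attained along the walk 0 → 0 → 1.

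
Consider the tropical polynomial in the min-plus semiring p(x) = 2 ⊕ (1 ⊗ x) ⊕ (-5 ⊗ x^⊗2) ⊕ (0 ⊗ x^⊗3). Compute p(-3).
p(-3) = -11

A tropical monomial a ⊗ x^⊗i evaluates to a + i · x. Evaluating each term at x = -3:
  Term 0 contributes 2 + 0 · -3 = 2
  Term 1 contributes 1 + 1 · -3 = -2
  Term 2 contributes -5 + 2 · -3 = -11
  Term 3 contributes 0 + 3 · -3 = -9
p(-3) = ⊕ of these = min[2, -2, -11, -9] = -11.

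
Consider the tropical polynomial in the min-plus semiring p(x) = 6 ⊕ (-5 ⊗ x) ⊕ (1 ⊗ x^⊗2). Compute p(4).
p(4) = -1

A tropical monomial a ⊗ x^⊗i evaluates to a + i · x. Evaluating each term at x = 4:
  Term 0 contributes 6 + 0 · 4 = 6
  Term 1 contributes -5 + 1 · 4 = -1
  Term 2 contributes 1 + 2 · 4 = 9
p(4) = ⊕ of these = min[6, -1, 9] = -1.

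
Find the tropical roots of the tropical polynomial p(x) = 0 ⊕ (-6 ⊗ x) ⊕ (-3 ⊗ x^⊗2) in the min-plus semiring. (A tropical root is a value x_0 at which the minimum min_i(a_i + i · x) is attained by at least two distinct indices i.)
Roots: {-3, 6}

Each tropical root is a break point of the lower envelope of the lines y = a_i + i · x (there are 3 lines, with slopes 0, 1, ..., 2). Only the lines that attain the minimum somewhere contribute to roots; other lines are dominated. Here the surviving (envelope) indices are i = 2, i = 1, i = 0.
Intersections between consecutive envelope lines give the roots: for adjacent envelope indices i < j the intersection is x = (a_i − a_j) / (j − i). Reading off the sorted break points: {-3, 6}.
Verification: at each break x_0, at least two indices attain the minimum of min_i(a_i + i · x_0).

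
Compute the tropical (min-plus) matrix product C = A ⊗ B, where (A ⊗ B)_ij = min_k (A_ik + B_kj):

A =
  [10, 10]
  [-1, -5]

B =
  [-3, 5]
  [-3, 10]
A ⊗ B =
  [7, 15]
  [-8, 4]

Apply the min-plus product entry-by-entry:
  C[0][0] = min over k of (A[0][0] + B[0][0] = 10 + -3 = 7, A[0][1] + B[1][0] = 10 + -3 = 7) = 7 (attained at k = 0)
  C[0][1] = min over k of (A[0][0] + B[0][1] = 10 + 5 = 15, A[0][1] + B[1][1] = 10 + 10 = 20) = 15 (attained at k = 0)
  C[1][0] = min over k of (A[1][0] + B[0][0] = -1 + -3 = -4, A[1][1] + B[1][0] = -5 + -3 = -8) = -8 (attained at k = 1)
  C[1][1] = min over k of (A[1][0] + B[0][1] = -1 + 5 = 4, A[1][1] + B[1][1] = -5 + 10 = 5) = 4 (attained at k = 0)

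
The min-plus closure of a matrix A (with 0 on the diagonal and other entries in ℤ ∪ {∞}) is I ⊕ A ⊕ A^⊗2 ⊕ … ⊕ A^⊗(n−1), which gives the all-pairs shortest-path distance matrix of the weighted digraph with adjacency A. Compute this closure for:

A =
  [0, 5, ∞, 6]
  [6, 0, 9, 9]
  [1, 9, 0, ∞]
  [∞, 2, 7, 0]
Closure =
  [0, 5, 13, 6]
  [6, 0, 9, 9]
  [1, 6, 0, 7]
  [8, 2, 7, 0]

This is the Floyd-Warshall all-pairs shortest-path computation. For each intermediate vertex k = 0, 1, …, 3, update dist[i][j] ← min(dist[i][j], dist[i][k] + dist[k][j]). The final matrix gives, for each (i, j), the minimum total weight of any directed path from i to j (possibly empty when i = j).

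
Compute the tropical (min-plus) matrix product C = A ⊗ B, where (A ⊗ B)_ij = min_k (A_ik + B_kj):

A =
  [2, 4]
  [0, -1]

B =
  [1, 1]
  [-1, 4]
A ⊗ B =
  [3, 3]
  [-2, 1]

Apply the min-plus product entry-by-entry:
  C[0][0] = min over k of (A[0][0] + B[0][0] = 2 + 1 = 3, A[0][1] + B[1][0] = 4 + -1 = 3) = 3 (attained at k = 0)
  C[0][1] = min over k of (A[0][0] + B[0][1] = 2 + 1 = 3, A[0][1] + B[1][1] = 4 + 4 = 8) = 3 (attained at k = 0)
  C[1][0] = min over k of (A[1][0] + B[0][0] = 0 + 1 = 1, A[1][1] + B[1][0] = -1 + -1 = -2) = -2 (attained at k = 1)
  C[1][1] = min over k of (A[1][0] + B[0][1] = 0 + 1 = 1, A[1][1] + B[1][1] = -1 + 4 = 3) = 1 (attained at k = 0)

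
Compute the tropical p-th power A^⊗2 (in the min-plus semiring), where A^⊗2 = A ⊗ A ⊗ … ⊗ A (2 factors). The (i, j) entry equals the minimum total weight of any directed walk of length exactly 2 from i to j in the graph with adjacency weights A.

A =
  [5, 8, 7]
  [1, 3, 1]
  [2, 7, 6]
A^⊗2 =
  [9, 11, 9]
  [3, 6, 4]
  [7, 10, 8]

Each entry (A^⊗2)_ij equals the minimum over all length-2 walks i = v_0 → v_1 → … → v_2 = j of Σ_t A[v_t][v_{t+1}]. For example, for (i, j) = (0, 2) we minimise over 3 possible intermediate vertex sequences; the minimum is 9, attained along the walk 0 → 1 → 2.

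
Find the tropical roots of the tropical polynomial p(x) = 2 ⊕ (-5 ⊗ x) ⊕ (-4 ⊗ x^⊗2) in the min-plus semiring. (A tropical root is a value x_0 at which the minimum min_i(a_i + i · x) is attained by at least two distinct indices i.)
Roots: {-1, 7}

Each tropical root is a break point of the lower envelope of the lines y = a_i + i · x (there are 3 lines, with slopes 0, 1, ..., 2). Only the lines that attain the minimum somewhere contribute to roots; other lines are dominated. Here the surviving (envelope) indices are i = 2, i = 1, i = 0.
Intersections between consecutive envelope lines give the roots: for adjacent envelope indices i < j the intersection is x = (a_i − a_j) / (j − i). Reading off the sorted break points: {-1, 7}.
Verification: at each break x_0, at least two indices attain the minimum of min_i(a_i + i · x_0).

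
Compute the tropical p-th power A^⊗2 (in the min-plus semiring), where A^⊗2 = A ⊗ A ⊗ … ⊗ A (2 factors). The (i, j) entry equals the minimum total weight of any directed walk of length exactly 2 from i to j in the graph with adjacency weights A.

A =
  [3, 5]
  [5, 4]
A^⊗2 =
  [6, 8]
  [8, 8]

Each entry (A^⊗2)_ij equals the minimum over all length-2 walks i = v_0 → v_1 → … → v_2 = j of Σ_t A[v_t][v_{t+1}]. For example, for (i, j) = (0, 1) we minimise over 2 possible intermediate vertex sequences; the minimum is 8, attained along the walk 0 → 0 → 1.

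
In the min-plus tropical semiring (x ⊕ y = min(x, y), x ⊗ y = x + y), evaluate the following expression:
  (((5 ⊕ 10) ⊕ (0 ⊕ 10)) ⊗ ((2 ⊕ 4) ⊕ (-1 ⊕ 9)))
(((5 ⊕ 10) ⊕ (0 ⊕ 10)) ⊗ ((2 ⊕ 4) ⊕ (-1 ⊕ 9))) = -1

Expand innermost to outermost. Recall ⊕ takes the minimum of its arguments and ⊗ takes their sum. Working out the expression (((5 ⊕ 10) ⊕ (0 ⊕ 10)) ⊗ ((2 ⊕ 4) ⊕ (-1 ⊕ 9))) gives -1.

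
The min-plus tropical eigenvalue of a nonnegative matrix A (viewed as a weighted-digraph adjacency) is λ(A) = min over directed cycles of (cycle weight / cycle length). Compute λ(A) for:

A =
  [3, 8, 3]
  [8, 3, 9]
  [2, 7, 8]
λ(A) = 5/2

Enumerate directed cycles and compute their means (weight / length). Sample:
  cycle 0 → 0: weight = 3, length = 1, mean = 3/1 ≈ 3.000
  cycle 1 → 1: weight = 3, length = 1, mean = 3/1 ≈ 3.000
  cycle 2 → 2: weight = 8, length = 1, mean = 8/1 ≈ 8.000
  cycle 0 → 1 → 0: weight = 16, length = 2, mean = 16/2 ≈ 8.000
  cycle 0 → 2 → 0: weight = 5, length = 2, mean = 5/2 ≈ 2.500
  cycle 1 → 0 → 1: weight = 16, length = 2, mean = 16/2 ≈ 8.000
Minimum mean = 2.500, attained e.g. along the cycle 0 → 2 → 0 with weight 5 and length 2. So λ(A) = 5/2 = 5/2.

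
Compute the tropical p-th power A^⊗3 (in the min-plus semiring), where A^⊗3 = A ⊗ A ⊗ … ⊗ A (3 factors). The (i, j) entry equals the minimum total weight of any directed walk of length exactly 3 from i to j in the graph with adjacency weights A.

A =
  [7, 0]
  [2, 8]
A^⊗3 =
  [9, 2]
  [4, 9]

Each entry (A^⊗3)_ij equals the minimum over all length-3 walks i = v_0 → v_1 → … → v_3 = j of Σ_t A[v_t][v_{t+1}]. For example, for (i, j) = (0, 1) we minimise over 4 possible intermediate vertex sequences; the minimum is 2, attained along the walk 0 → 1 → 0 → 1.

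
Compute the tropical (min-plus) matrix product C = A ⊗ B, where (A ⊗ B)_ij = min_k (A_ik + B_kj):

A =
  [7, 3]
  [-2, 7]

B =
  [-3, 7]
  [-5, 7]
A ⊗ B =
  [-2, 10]
  [-5, 5]

Apply the min-plus product entry-by-entry:
  C[0][0] = min over k of (A[0][0] + B[0][0] = 7 + -3 = 4, A[0][1] + B[1][0] = 3 + -5 = -2) = -2 (attained at k = 1)
  C[0][1] = min over k of (A[0][0] + B[0][1] = 7 + 7 = 14, A[0][1] + B[1][1] = 3 + 7 = 10) = 10 (attained at k = 1)
  C[1][0] = min over k of (A[1][0] + B[0][0] = -2 + -3 = -5, A[1][1] + B[1][0] = 7 + -5 = 2) = -5 (attained at k = 0)
  C[1][1] = min over k of (A[1][0] + B[0][1] = -2 + 7 = 5, A[1][1] + B[1][1] = 7 + 7 = 14) = 5 (attained at k = 0)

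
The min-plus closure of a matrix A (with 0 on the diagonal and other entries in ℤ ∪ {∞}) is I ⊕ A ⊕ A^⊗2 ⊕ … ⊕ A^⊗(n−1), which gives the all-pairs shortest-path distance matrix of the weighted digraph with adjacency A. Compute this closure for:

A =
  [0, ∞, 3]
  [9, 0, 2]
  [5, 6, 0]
Closure =
  [0, 9, 3]
  [7, 0, 2]
  [5, 6, 0]

This is the Floyd-Warshall all-pairs shortest-path computation. For each intermediate vertex k = 0, 1, …, 2, update dist[i][j] ← min(dist[i][j], dist[i][k] + dist[k][j]). The final matrix gives, for each (i, j), the minimum total weight of any directed path from i to j (possibly empty when i = j).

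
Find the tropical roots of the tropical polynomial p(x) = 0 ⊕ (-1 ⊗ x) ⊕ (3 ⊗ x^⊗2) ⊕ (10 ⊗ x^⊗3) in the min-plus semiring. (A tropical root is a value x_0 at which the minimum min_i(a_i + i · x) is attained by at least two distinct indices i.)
Roots: {-7, -4, 1}

Each tropical root is a break point of the lower envelope of the lines y = a_i + i · x (there are 4 lines, with slopes 0, 1, ..., 3). Only the lines that attain the minimum somewhere contribute to roots; other lines are dominated. Here the surviving (envelope) indices are i = 3, i = 2, i = 1, i = 0.
Intersections between consecutive envelope lines give the roots: for adjacent envelope indices i < j the intersection is x = (a_i − a_j) / (j − i). Reading off the sorted break points: {-7, -4, 1}.
Verification: at each break x_0, at least two indices attain the minimum of min_i(a_i + i · x_0).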